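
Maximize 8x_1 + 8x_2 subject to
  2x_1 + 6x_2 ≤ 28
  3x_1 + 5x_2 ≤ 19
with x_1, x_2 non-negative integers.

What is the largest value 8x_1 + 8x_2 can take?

(x_1,x_2)=(6,0): 2·6+6·0=12≤28, 3·6+5·0=18≤19, objective 48.
(x_1,x_2)=(5,0): 2·5+6·0=10≤28, 3·5+5·0=15≤19, objective 40.
Maximum is 48 at (x_1,x_2)=(6,0).

48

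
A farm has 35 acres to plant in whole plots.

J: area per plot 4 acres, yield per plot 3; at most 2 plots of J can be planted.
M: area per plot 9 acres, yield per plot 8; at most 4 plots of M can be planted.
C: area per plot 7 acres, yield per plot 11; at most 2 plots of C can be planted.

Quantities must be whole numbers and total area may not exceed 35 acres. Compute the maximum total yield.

38

2×M and 2×C: area 32 ≤ 35, yield 2·8 + 2·11 = 38.
2×J, 1×M, and 2×C: area 31 ≤ 35, yield 2·3 + 1·8 + 2·11 = 36.
Best is 38.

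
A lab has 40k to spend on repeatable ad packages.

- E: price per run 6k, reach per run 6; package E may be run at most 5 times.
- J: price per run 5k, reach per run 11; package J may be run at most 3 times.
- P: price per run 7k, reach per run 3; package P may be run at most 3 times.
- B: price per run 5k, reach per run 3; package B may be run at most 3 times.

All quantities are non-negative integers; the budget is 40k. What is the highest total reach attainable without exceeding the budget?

J has the best ratio (11/5); taking only J gives at most 3×11 = 33 (stopped by the supply cap of 3).
Mixing does better — 4×E and 3×J: price 39 ≤ 40, reach 4·6 + 3·11 = 57.

57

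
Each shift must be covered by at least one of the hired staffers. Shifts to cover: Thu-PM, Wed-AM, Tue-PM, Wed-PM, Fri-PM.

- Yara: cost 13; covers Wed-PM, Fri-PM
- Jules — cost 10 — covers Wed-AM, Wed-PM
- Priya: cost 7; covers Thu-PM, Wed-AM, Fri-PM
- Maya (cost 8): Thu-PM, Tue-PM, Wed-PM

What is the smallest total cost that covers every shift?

15

Choose Priya and Maya: together they cover Thu-PM, Wed-AM, Tue-PM, Wed-PM, Fri-PM — every shift.
Total cost: 7 + 8 = 15.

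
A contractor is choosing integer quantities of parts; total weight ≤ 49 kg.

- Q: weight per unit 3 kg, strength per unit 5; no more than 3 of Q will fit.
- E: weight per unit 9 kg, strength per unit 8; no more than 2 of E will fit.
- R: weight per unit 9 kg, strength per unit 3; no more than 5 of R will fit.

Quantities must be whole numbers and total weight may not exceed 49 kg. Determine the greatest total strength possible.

37

3×Q, 2×E, and 2×R: weight 45 ≤ 49, strength 3·5 + 2·8 + 2·3 = 37.
3×Q, 2×E, and 1×R: weight 36 ≤ 49, strength 3·5 + 2·8 + 1·3 = 34.
Best is 37.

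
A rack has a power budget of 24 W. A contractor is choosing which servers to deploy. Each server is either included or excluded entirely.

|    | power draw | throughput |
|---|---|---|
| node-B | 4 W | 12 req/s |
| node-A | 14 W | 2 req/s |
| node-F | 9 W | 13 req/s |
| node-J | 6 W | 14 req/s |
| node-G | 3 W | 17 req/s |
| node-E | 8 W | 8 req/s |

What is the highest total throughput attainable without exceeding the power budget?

node-B + node-J + node-G + node-E: power draw 4 + 6 + 3 + 8 = 21 ≤ 24, throughput 12 + 14 + 17 + 8 = 51.
node-B + node-F + node-G + node-E: power draw 4 + 9 + 3 + 8 = 24 ≤ 24, throughput 12 + 13 + 17 + 8 = 50.
node-B + node-F + node-J + node-G: power draw 4 + 9 + 6 + 3 = 22 ≤ 24, throughput 12 + 13 + 14 + 17 = 56.
Best is node-B, node-F, node-J, and node-G with total throughput 56.

56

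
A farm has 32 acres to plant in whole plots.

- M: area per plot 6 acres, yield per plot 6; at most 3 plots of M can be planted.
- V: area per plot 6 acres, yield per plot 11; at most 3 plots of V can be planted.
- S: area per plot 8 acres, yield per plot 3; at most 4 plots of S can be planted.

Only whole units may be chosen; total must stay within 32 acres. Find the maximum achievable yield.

45

V has the best ratio (11/6); taking only V gives at most 3×11 = 33 (stopped by the supply cap of 3).
Mixing does better — 2×M and 3×V: area 30 ≤ 32, yield 2·6 + 3·11 = 45.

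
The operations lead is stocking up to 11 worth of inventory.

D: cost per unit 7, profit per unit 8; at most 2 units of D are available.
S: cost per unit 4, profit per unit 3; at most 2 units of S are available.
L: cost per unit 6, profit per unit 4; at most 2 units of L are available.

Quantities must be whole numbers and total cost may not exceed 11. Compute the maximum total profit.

This is a bounded integer knapsack.
D has the best ratio (8/7); taking only D gives at most 1×8 = 8 (stopped by the cost limit).
Mixing does better — 1×D and 1×S: cost 11 ≤ 11, profit 1·8 + 1·3 = 11.

11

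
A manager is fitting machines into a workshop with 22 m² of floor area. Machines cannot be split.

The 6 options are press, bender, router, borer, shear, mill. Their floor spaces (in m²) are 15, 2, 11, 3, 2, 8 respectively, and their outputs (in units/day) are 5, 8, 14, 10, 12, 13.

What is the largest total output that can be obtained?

Take bender, router, borer, and shear: floor space 2 + 11 + 3 + 2 = 18 ≤ 22, output 8 + 14 + 10 + 12 = 44.
No other feasible combination does better.

44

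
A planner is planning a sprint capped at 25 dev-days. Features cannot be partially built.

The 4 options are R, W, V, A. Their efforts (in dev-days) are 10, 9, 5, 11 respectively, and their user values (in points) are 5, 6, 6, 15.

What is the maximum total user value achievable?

Treat it as a binary knapsack problem.
V + A: effort 5 + 11 = 16 ≤ 25, user value 6 + 15 = 21.
W + A: effort 9 + 11 = 20 ≤ 25, user value 6 + 15 = 21.
W + V + A: effort 9 + 5 + 11 = 25 ≤ 25, user value 6 + 6 + 15 = 27.
Best is W, V, and A with total user value 27.

27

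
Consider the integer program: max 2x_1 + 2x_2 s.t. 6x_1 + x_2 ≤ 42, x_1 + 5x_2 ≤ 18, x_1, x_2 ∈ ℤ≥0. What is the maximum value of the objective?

Relaxing integrality, the LP optimum is 17.79 at (x_1,x_2) = (6.62, 2.28), which is not an integer point.
(x_1,x_2)=(6,2): 6·6+1·2=38≤42, 1·6+5·2=16≤18, objective 16.
(x_1,x_2)=(6,1): 6·6+1·1=37≤42, 1·6+5·1=11≤18, objective 14.
(x_1,x_2)=(5,2): 6·5+1·2=32≤42, 1·5+5·2=15≤18, objective 14.
Maximum is 16 at (x_1,x_2)=(6,2).

16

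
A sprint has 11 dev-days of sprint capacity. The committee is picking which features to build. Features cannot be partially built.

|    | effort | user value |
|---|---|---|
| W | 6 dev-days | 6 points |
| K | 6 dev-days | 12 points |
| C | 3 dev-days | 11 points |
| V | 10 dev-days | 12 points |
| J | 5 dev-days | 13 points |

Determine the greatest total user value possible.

25

K + J: effort 6 + 5 = 11 ≤ 11, user value 12 + 13 = 25.
K + C: effort 6 + 3 = 9 ≤ 11, user value 12 + 11 = 23.
C + J: effort 3 + 5 = 8 ≤ 11, user value 11 + 13 = 24.
Best is K and J with total user value 25.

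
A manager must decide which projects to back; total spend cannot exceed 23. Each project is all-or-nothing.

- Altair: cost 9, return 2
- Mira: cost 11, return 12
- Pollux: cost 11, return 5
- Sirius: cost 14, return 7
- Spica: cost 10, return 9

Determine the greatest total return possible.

Take Mira and Spica: cost 11 + 10 = 21 ≤ 23, return 12 + 9 = 21.
No other feasible combination does better.

21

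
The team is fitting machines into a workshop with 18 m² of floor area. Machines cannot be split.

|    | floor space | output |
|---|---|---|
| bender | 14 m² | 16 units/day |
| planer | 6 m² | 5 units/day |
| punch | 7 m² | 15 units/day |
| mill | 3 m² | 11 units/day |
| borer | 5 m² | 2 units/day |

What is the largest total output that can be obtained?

Allowing fractional choices, the relaxed optimum would be about 35.1, but machines are indivisible.
bender + mill: floor space 14 + 3 = 17 ≤ 18, output 16 + 11 = 27.
planer + punch + mill: floor space 6 + 7 + 3 = 16 ≤ 18, output 5 + 15 + 11 = 31.
punch + mill + borer: floor space 7 + 3 + 5 = 15 ≤ 18, output 15 + 11 + 2 = 28.
Best is planer, punch, and mill with total output 31.

31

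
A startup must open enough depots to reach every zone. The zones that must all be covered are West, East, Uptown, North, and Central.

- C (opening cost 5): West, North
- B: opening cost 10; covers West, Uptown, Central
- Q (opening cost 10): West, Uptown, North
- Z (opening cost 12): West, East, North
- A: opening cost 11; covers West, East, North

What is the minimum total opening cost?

21

This is a weighted set-cover instance.
The greedy cost-per-new-zone heuristic would pick C, B, and A for 26, but a cheaper cover exists.
Choose B and A: together they cover West, East, Uptown, North, Central — every zone.
Total opening cost: 10 + 11 = 21.
No cover costs less than 21.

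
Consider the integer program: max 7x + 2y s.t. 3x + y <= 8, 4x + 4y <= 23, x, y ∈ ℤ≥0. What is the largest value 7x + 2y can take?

18

Relaxing integrality, the LP optimum is 18.67 at (x,y) = (2.67, 0), which is not an integer point.
(x,y)=(2,2): 3·2+1·2=8≤8, 4·2+4·2=16≤23, objective 18.
(x,y)=(2,1): 3·2+1·1=7≤8, 4·2+4·1=12≤23, objective 16.
Maximum is 18 at (x,y)=(2,2).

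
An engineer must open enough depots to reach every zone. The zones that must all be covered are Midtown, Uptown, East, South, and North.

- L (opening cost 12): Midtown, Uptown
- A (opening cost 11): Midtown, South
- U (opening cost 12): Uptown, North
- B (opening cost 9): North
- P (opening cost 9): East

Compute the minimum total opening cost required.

Choose A, U, and P: together they cover Midtown, Uptown, East, South, North — every zone.
Total opening cost: 11 + 12 + 9 = 32.
No cover costs less than 32.

32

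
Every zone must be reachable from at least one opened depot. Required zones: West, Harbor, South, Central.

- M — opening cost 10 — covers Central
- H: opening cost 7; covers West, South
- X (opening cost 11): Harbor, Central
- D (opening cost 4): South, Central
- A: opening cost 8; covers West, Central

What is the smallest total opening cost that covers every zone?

18

The greedy cost-per-new-zone heuristic would pick D, H, and X for 22, but a cheaper cover exists.
Choose H and X: together they cover West, Harbor, South, Central — every zone.
Total opening cost: 7 + 11 = 18.
No cover costs less than 18.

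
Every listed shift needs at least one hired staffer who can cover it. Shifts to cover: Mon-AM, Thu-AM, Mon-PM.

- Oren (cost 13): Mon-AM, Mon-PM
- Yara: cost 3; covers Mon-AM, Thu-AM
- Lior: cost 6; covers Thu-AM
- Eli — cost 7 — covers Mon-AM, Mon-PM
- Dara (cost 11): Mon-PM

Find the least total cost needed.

10

Choose Yara and Eli: together they cover Mon-AM, Thu-AM, Mon-PM — every shift.
Total cost: 3 + 7 = 10.
No cover costs less than 10.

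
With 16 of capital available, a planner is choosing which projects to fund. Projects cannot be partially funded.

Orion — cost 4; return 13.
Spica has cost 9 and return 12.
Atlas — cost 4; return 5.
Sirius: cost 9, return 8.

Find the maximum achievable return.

25

Allowing fractional choices, the relaxed optimum would be about 28.8, but projects are indivisible.
Orion + Spica: cost 4 + 9 = 13 ≤ 16, return 13 + 12 = 25.
Orion + Sirius: cost 4 + 9 = 13 ≤ 16, return 13 + 8 = 21.
Orion + Atlas: cost 4 + 4 = 8 ≤ 16, return 13 + 5 = 18.
Best is Orion and Spica with total return 25.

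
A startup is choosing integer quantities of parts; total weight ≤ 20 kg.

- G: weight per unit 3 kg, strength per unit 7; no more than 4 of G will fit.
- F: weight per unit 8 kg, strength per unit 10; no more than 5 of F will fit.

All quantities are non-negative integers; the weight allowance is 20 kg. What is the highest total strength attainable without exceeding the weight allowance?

3×G and 1×F: weight 17 ≤ 20, strength 3·7 + 1·10 = 31.
4×G and 1×F: weight 20 ≤ 20, strength 4·7 + 1·10 = 38.
Best is 38.

38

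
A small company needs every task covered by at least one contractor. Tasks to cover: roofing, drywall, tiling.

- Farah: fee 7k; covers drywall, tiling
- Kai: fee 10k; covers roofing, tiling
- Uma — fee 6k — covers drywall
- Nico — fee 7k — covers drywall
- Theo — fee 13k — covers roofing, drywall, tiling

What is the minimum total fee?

The greedy cost-per-new-task heuristic would pick Farah and Kai for 17, but a cheaper cover exists.
Theo alone covers roofing, drywall, tiling — every task.
Total fee: 13.
No cover costs less than 13.

13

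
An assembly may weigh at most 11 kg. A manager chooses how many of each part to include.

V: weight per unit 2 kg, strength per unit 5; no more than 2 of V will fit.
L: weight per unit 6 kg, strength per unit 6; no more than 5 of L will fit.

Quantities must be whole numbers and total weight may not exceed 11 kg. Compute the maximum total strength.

1×V and 1×L: weight 8 ≤ 11, strength 1·5 + 1·6 = 11.
2×V and 1×L: weight 10 ≤ 11, strength 2·5 + 1·6 = 16.
Best is 16.

16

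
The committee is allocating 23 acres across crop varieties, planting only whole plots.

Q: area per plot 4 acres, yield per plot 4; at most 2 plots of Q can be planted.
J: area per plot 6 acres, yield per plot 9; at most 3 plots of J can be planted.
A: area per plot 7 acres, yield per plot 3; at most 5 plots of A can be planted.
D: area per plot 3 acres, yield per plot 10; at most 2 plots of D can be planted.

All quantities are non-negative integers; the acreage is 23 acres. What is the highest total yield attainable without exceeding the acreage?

42

This is a bounded integer knapsack.
D has the best ratio (10/3); taking only D gives at most 2×10 = 20 (stopped by the supply cap of 2).
Mixing does better — 1×Q, 2×J, and 2×D: area 22 ≤ 23, yield 1·4 + 2·9 + 2·10 = 42.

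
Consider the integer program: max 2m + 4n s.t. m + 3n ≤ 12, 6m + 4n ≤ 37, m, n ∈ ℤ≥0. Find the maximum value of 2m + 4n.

18

The continuous relaxation peaks at (4.5, 2.5) with value 19.00; rounding to a feasible lattice point costs some objective.
(m,n)=(3,3) is feasible, giving 18.
(m,n)=(4,2) is feasible, giving 16.
(m,n)=(2,3) is feasible, giving 16.
(m,n)=(5,1) is feasible, giving 14.
Maximum is 18 at (m,n)=(3,3).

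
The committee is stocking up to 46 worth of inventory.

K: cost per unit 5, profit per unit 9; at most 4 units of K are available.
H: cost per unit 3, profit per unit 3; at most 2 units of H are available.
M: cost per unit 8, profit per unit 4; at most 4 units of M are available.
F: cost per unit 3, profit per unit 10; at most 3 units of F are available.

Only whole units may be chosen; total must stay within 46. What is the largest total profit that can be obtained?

76

F has the best ratio (10/3); taking only F gives at most 3×10 = 30 (stopped by the supply cap of 3).
Mixing does better — 4×K, 2×H, 1×M, and 3×F: cost 43 ≤ 46, profit 4·9 + 2·3 + 1·4 + 3·10 = 76.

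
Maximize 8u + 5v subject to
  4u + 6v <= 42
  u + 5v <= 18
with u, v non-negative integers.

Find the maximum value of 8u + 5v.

80

Relaxing integrality, the LP optimum is 84.00 at (u,v) = (10.5, 0), which is not an integer point.
(u,v)=(10,0): 4·10+6·0=40≤42, 1·10+5·0=10≤18, objective 80.
(u,v)=(9,1): 4·9+6·1=42≤42, 1·9+5·1=14≤18, objective 77.
(u,v)=(9,0): 4·9+6·0=36≤42, 1·9+5·0=9≤18, objective 72.
The best lattice point is (10,0), giving 80.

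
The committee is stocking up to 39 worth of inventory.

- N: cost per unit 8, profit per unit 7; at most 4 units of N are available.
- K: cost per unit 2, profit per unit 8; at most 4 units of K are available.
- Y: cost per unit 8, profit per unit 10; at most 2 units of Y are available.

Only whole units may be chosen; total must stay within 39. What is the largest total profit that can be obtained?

This is a bounded integer knapsack.
Take 1×N, 4×K, and 2×Y: cost 32 ≤ 39, profit 1·7 + 4·8 + 2·10 = 59.
K has the best ratio (8/2) and is taken to its limit of 4; remaining capacity is filled optimally with the others.

59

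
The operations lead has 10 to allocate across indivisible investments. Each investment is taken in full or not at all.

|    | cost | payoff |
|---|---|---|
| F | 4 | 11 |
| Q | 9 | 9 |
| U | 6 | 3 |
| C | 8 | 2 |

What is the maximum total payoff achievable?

14

Allowing fractional choices, the relaxed optimum would be about 17.0, but investments are indivisible.
Q: cost 9 ≤ 10, payoff 9.
F + U: cost 4 + 6 = 10 ≤ 10, payoff 11 + 3 = 14.
F: cost 4 ≤ 10, payoff 11.
Best is F and U with total payoff 14.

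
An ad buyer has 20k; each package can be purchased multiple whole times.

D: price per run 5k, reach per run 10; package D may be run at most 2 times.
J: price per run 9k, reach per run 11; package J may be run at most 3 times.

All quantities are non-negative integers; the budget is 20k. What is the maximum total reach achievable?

31

D has the best ratio (10/5); taking only D gives at most 2×10 = 20 (stopped by the supply cap of 2).
Mixing does better — 2×D and 1×J: price 19 ≤ 20, reach 2·10 + 1·11 = 31.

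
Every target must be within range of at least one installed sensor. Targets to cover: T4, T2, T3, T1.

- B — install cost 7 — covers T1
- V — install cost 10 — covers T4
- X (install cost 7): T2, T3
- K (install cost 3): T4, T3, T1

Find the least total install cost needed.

10

This is a weighted set-cover instance.
Choose X and K: together they cover T4, T2, T3, T1 — every target.
Total install cost: 7 + 3 = 10.
No cover costs less than 10.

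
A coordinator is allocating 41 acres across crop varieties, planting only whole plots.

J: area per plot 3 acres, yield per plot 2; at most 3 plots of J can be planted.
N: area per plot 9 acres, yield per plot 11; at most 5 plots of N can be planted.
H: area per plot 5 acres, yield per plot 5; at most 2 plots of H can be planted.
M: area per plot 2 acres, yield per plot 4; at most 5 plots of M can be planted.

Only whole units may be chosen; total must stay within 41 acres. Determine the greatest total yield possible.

1×J, 3×N, and 5×M: area 40 ≤ 41, yield 1·2 + 3·11 + 5·4 = 55.
3×N, 1×H, and 4×M: area 40 ≤ 41, yield 3·11 + 1·5 + 4·4 = 54.
Best is 55.

55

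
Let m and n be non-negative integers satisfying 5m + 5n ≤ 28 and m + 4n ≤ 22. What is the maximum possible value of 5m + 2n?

The continuous relaxation peaks at (5.6, 0) with value 28.00; rounding to a feasible lattice point costs some objective.
(m,n)=(5,0): 5·5+5·0=25≤28, 1·5+4·0=5≤22, objective 25.
(m,n)=(4,1): 5·4+5·1=25≤28, 1·4+4·1=8≤22, objective 22.
(m,n)=(4,0): 5·4+5·0=20≤28, 1·4+4·0=4≤22, objective 20.
No feasible integer point exceeds 25.

25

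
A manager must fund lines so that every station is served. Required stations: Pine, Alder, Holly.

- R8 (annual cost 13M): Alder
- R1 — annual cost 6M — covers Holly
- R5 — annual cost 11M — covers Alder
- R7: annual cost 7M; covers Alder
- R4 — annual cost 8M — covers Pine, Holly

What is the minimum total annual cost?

Choose R7 and R4: together they cover Pine, Alder, Holly — every station.
Total annual cost: 7 + 8 = 15.
No cover costs less than 15.

15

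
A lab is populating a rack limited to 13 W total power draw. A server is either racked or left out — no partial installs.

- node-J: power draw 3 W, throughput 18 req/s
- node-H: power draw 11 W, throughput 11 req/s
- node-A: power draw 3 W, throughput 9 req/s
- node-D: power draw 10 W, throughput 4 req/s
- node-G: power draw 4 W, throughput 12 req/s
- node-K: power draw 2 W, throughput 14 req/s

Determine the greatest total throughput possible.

This is a 0-1 knapsack instance.
Allowing fractional choices, the relaxed optimum would be about 54.0, but servers are indivisible.
node-J + node-A + node-G + node-K: power draw 3 + 3 + 4 + 2 = 12 ≤ 13, throughput 18 + 9 + 12 + 14 = 53.
node-J + node-A + node-K: power draw 3 + 3 + 2 = 8 ≤ 13, throughput 18 + 9 + 14 = 41.
node-J + node-G + node-K: power draw 3 + 4 + 2 = 9 ≤ 13, throughput 18 + 12 + 14 = 44.
Best is node-J, node-A, node-G, and node-K with total throughput 53.

53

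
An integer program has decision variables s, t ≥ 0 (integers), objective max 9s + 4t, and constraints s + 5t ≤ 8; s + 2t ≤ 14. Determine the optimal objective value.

(s,t)=(8,0): 1·8+5·0=8≤8, 1·8+2·0=8≤14, objective 72.
(s,t)=(7,0): 1·7+5·0=7≤8, 1·7+2·0=7≤14, objective 63.
The best lattice point is (8,0), giving 72.

72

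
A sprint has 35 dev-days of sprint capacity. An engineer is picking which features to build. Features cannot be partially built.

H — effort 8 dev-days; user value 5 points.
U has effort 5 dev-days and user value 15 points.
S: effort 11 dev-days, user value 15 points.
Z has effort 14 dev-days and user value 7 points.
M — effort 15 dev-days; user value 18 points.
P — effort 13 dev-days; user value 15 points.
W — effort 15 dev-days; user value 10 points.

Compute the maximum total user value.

48

Take U, S, and M: effort 5 + 11 + 15 = 31 ≤ 35, user value 15 + 15 + 18 = 48.
No feasible combination exceeds this.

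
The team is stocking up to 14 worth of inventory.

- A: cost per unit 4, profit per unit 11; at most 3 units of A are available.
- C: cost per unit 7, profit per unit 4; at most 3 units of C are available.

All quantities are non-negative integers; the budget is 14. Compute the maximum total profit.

33

A has the best ratio (11/4); taking only A gives at most 3×11 = 33 (stopped by the cost limit).
Optimal: 3×A: cost 12 ≤ 14, profit 3·11 = 33.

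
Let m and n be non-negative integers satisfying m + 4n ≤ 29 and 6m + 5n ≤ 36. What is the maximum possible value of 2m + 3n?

21

(m,n)=(0,7) is feasible, giving 21.
(m,n)=(1,6) is feasible, giving 20.
(m,n)=(0,6) is feasible, giving 18.
The best lattice point is (0,7), giving 21.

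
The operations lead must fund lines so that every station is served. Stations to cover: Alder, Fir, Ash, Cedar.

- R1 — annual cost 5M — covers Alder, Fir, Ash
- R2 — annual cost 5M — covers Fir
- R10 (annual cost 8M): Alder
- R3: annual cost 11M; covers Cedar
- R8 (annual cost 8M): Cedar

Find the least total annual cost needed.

13

This is an integer covering problem.
Choose R1 and R8: together they cover Alder, Fir, Ash, Cedar — every station.
Total annual cost: 5 + 8 = 13.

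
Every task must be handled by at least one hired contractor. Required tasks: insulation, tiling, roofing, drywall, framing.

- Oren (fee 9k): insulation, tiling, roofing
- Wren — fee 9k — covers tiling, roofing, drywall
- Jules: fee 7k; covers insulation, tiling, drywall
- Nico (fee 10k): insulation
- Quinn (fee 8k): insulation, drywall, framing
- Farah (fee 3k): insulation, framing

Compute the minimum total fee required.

12

Choose Wren and Farah: together they cover insulation, tiling, roofing, drywall, framing — every task.
Total fee: 9 + 3 = 12.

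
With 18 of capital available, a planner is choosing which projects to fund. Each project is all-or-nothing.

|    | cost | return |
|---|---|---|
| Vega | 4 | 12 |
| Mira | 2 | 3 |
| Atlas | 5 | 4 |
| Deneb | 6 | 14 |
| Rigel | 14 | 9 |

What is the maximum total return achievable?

33

Allowing fractional choices, the relaxed optimum would be about 33.6, but projects are indivisible.
Vega + Atlas + Deneb: cost 4 + 5 + 6 = 15 ≤ 18, return 12 + 4 + 14 = 30.
Vega + Mira + Atlas + Deneb: cost 4 + 2 + 5 + 6 = 17 ≤ 18, return 12 + 3 + 4 + 14 = 33.
Vega + Mira + Deneb: cost 4 + 2 + 6 = 12 ≤ 18, return 12 + 3 + 14 = 29.
Best is Vega, Mira, Atlas, and Deneb with total return 33.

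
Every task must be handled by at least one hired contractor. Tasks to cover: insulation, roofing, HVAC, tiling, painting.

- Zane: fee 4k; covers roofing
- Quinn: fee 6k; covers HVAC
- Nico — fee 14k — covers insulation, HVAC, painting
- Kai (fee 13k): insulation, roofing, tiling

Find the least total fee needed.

This is an integer covering problem.
Choose Nico and Kai: together they cover insulation, roofing, HVAC, tiling, painting — every task.
Total fee: 14 + 13 = 27.

27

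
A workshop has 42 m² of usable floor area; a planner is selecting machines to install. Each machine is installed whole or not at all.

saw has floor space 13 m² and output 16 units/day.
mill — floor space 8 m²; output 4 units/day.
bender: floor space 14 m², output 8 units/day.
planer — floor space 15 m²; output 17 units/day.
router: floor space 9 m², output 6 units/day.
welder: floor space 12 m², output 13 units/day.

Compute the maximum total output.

This is an integer program with binary decision variables.
Take saw, planer, and welder: floor space 13 + 15 + 12 = 40 ≤ 42, output 16 + 17 + 13 = 46.
No other feasible combination does better.

46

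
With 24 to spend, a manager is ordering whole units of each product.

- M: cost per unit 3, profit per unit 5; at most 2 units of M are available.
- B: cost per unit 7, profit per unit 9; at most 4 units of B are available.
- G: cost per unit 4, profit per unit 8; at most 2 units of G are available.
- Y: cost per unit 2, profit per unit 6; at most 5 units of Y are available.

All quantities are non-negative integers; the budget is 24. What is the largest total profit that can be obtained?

1×M, 1×B, 1×G, and 5×Y: cost 24 ≤ 24, profit 1·5 + 1·9 + 1·8 + 5·6 = 52.
2×M, 2×G, and 5×Y: cost 24 ≤ 24, profit 2·5 + 2·8 + 5·6 = 56.
Best is 56.

56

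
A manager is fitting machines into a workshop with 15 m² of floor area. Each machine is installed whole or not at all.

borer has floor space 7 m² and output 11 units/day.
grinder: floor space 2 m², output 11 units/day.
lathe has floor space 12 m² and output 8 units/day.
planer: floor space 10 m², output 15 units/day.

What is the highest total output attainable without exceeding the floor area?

Allowing fractional choices, the relaxed optimum would be about 31.0, but machines are indivisible.
borer + grinder: floor space 7 + 2 = 9 ≤ 15, output 11 + 11 = 22.
grinder + planer: floor space 2 + 10 = 12 ≤ 15, output 11 + 15 = 26.
Best is grinder and planer with total output 26.

26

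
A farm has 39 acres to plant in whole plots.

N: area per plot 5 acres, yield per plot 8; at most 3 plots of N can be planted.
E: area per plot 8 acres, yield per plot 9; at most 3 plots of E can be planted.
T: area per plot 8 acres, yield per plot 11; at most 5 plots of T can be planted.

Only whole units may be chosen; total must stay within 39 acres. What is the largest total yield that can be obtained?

57

This is a bounded integer knapsack.
3×N, 1×E, and 2×T: area 39 ≤ 39, yield 3·8 + 1·9 + 2·11 = 55.
3×N and 3×T: area 39 ≤ 39, yield 3·8 + 3·11 = 57.
Best is 57.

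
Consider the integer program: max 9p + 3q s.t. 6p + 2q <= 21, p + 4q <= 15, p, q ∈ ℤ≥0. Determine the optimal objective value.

30

(p,q)=(3,1): 6·3+2·1=20≤21, 1·3+4·1=7≤15, objective 30.
(p,q)=(3,0): 6·3+2·0=18≤21, 1·3+4·0=3≤15, objective 27.
(p,q)=(2,2): 6·2+2·2=16≤21, 1·2+4·2=10≤15, objective 24.
(p,q)=(2,1): 6·2+2·1=14≤21, 1·2+4·1=6≤15, objective 21.
Maximum is 30 at (p,q)=(3,1).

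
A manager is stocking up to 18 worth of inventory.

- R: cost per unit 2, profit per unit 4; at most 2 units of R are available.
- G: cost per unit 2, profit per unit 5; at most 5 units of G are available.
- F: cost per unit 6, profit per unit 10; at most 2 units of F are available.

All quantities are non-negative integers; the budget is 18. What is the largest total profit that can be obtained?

39

Take 1×R, 5×G, and 1×F: cost 18 ≤ 18, profit 1·4 + 5·5 + 1·10 = 39.
G has the best ratio (5/2) and is taken to its limit of 5; remaining capacity is filled optimally with the others.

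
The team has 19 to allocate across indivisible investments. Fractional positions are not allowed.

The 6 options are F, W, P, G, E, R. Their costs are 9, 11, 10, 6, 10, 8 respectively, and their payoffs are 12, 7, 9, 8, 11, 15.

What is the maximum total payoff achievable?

27

This is a 0-1 knapsack instance.
Allowing fractional choices, the relaxed optimum would be about 29.7, but investments are indivisible.
P + R: cost 10 + 8 = 18 ≤ 19, payoff 9 + 15 = 24.
F + R: cost 9 + 8 = 17 ≤ 19, payoff 12 + 15 = 27.
E + R: cost 10 + 8 = 18 ≤ 19, payoff 11 + 15 = 26.
Best is F and R with total payoff 27.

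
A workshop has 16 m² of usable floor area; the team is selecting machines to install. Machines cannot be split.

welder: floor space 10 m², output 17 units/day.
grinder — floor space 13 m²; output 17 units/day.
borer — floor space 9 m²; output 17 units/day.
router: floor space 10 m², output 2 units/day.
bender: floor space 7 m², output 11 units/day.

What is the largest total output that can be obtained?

welder: floor space 10 ≤ 16, output 17.
borer: floor space 9 ≤ 16, output 17.
borer + bender: floor space 9 + 7 = 16 ≤ 16, output 17 + 11 = 28.
Best is borer and bender with total output 28.

28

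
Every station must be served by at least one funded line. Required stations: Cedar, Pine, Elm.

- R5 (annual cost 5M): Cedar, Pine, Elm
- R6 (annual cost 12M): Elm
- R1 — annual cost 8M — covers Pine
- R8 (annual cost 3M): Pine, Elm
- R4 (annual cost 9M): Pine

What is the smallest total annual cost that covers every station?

This is an integer covering problem.
The greedy cost-per-new-station heuristic would pick R8 and R5 for 8, but a cheaper cover exists.
R5 alone covers Cedar, Pine, Elm — every station.
Total annual cost: 5.
No cover costs less than 5.

5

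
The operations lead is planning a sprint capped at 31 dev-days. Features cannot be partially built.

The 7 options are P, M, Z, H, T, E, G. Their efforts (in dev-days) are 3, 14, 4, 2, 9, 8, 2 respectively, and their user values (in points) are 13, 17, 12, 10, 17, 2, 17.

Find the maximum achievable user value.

Allowing fractional choices, the relaxed optimum would be about 82.4, but features are indivisible.
P + M + H + T + G: effort 3 + 14 + 2 + 9 + 2 = 30 ≤ 31, user value 13 + 17 + 10 + 17 + 17 = 74.
M + Z + H + T + G: effort 14 + 4 + 2 + 9 + 2 = 31 ≤ 31, user value 17 + 12 + 10 + 17 + 17 = 73.
P + Z + H + T + E + G: effort 3 + 4 + 2 + 9 + 8 + 2 = 28 ≤ 31, user value 13 + 12 + 10 + 17 + 2 + 17 = 71.
Best is P, M, H, T, and G with total user value 74.

74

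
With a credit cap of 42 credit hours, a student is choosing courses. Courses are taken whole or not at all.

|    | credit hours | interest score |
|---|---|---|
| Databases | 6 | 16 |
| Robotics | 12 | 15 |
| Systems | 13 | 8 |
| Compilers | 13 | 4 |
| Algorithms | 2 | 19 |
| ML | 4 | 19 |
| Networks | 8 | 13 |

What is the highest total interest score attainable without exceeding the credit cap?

Take Databases, Robotics, Algorithms, ML, and Networks: credit hours 6 + 12 + 2 + 4 + 8 = 32 ≤ 42, interest score 16 + 15 + 19 + 19 + 13 = 82.
No other feasible combination does better.

82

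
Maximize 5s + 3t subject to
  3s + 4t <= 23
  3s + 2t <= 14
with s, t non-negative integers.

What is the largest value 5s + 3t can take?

The continuous relaxation peaks at (4.67, 0) with value 23.33; rounding to a feasible lattice point costs some objective.
(s,t)=(4,1): 3·4+4·1=16≤23, 3·4+2·1=14≤14, objective 23.
(s,t)=(3,2): 3·3+4·2=17≤23, 3·3+2·2=13≤14, objective 21.
(s,t)=(4,0): 3·4+4·0=12≤23, 3·4+2·0=12≤14, objective 20.
Maximum is 23 at (s,t)=(4,1).

23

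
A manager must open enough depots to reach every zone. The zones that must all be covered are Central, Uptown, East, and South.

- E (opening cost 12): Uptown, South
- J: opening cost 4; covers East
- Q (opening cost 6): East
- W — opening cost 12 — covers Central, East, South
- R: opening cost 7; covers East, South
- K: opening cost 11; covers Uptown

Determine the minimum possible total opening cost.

23

This is an integer covering problem.
The greedy cost-per-new-zone heuristic would pick R, K, and W for 30, but a cheaper cover exists.
Choose W and K: together they cover Central, Uptown, East, South — every zone.
Total opening cost: 12 + 11 = 23.
No cover costs less than 23.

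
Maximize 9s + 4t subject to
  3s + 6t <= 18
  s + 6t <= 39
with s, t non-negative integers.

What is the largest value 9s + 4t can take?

54

(s,t)=(6,0): 3·6+6·0=18≤18, 1·6+6·0=6≤39, objective 54.
(s,t)=(5,0): 3·5+6·0=15≤18, 1·5+6·0=5≤39, objective 45.
The best lattice point is (6,0), giving 54.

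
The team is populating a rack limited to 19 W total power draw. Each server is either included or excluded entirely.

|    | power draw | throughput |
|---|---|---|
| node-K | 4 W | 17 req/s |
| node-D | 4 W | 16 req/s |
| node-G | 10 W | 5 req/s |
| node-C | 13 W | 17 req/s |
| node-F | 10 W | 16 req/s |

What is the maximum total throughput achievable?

Allowing fractional choices, the relaxed optimum would be about 50.3, but servers are indivisible.
node-K + node-D + node-F: power draw 4 + 4 + 10 = 18 ≤ 19, throughput 17 + 16 + 16 = 49.
node-K + node-D + node-G: power draw 4 + 4 + 10 = 18 ≤ 19, throughput 17 + 16 + 5 = 38.
node-K + node-C: power draw 4 + 13 = 17 ≤ 19, throughput 17 + 17 = 34.
Best is node-K, node-D, and node-F with total throughput 49.

49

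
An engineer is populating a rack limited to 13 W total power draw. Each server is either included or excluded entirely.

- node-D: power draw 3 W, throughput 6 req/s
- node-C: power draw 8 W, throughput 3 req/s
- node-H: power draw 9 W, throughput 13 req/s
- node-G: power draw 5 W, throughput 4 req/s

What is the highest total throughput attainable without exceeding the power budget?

19

This is a 0-1 knapsack instance.
node-D + node-G: power draw 3 + 5 = 8 ≤ 13, throughput 6 + 4 = 10.
node-D + node-H: power draw 3 + 9 = 12 ≤ 13, throughput 6 + 13 = 19.
node-H: power draw 9 ≤ 13, throughput 13.
Best is node-D and node-H with total throughput 19.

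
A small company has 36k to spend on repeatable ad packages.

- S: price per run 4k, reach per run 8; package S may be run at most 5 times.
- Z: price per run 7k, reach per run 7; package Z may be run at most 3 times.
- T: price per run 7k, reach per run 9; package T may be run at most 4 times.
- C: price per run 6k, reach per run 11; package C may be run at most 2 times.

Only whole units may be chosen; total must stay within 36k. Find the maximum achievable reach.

63

S has the best ratio (8/4); taking only S gives at most 5×8 = 40 (stopped by the supply cap of 5).
Mixing does better — 4×S, 1×T, and 2×C: price 35 ≤ 36, reach 4·8 + 1·9 + 2·11 = 63.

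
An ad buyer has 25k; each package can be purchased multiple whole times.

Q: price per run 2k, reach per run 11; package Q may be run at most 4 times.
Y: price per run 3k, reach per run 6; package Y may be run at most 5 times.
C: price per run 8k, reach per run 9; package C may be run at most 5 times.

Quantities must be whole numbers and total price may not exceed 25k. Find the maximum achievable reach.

74

Take 4×Q and 5×Y: price 23 ≤ 25, reach 4·11 + 5·6 = 74.
Q has the best ratio (11/2) and is taken to its limit of 4; remaining capacity is filled optimally with the others.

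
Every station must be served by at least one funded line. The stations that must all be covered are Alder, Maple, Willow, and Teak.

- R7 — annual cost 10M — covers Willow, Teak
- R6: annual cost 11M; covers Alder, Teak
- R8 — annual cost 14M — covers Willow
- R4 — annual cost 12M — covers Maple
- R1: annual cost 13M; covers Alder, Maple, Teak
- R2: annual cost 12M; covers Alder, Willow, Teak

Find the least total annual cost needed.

23

The greedy cost-per-new-station heuristic would pick R2 and R4 for 24, but a cheaper cover exists.
Choose R7 and R1: together they cover Alder, Maple, Willow, Teak — every station.
Total annual cost: 10 + 13 = 23.
No cover costs less than 23.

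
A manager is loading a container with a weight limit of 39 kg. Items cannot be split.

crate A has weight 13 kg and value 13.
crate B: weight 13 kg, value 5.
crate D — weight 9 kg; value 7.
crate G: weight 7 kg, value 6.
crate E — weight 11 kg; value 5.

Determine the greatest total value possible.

26

This is a 0-1 knapsack instance.
Take crate A, crate D, and crate G: weight 13 + 9 + 7 = 29 ≤ 39, value 13 + 7 + 6 = 26.
No other feasible combination does better.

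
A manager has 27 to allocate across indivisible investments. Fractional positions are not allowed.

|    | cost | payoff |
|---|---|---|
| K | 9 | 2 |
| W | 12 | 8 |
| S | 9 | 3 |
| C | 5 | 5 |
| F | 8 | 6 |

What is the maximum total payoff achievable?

Allowing fractional choices, the relaxed optimum would be about 19.7, but investments are indivisible.
K + W + C: cost 9 + 12 + 5 = 26 ≤ 27, payoff 2 + 8 + 5 = 15.
W + C + F: cost 12 + 5 + 8 = 25 ≤ 27, payoff 8 + 5 + 6 = 19.
W + S + C: cost 12 + 9 + 5 = 26 ≤ 27, payoff 8 + 3 + 5 = 16.
Best is W, C, and F with total payoff 19.

19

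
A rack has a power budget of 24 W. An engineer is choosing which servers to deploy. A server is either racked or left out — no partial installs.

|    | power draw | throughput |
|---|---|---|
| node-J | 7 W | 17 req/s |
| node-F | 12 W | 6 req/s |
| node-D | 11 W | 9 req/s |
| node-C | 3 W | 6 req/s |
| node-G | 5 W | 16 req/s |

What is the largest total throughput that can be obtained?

This is an integer program with binary decision variables.
Allowing fractional choices, the relaxed optimum would be about 46.4, but servers are indivisible.
node-J + node-C + node-G: power draw 7 + 3 + 5 = 15 ≤ 24, throughput 17 + 6 + 16 = 39.
node-J + node-D + node-G: power draw 7 + 11 + 5 = 23 ≤ 24, throughput 17 + 9 + 16 = 42.
Best is node-J, node-D, and node-G with total throughput 42.

42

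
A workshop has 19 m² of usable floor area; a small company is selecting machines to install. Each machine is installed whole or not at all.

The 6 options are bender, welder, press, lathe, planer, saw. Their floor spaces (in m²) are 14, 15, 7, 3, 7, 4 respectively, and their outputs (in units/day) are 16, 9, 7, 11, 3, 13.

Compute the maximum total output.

Take press, lathe, and saw: floor space 7 + 3 + 4 = 14 ≤ 19, output 7 + 11 + 13 = 31.
No other feasible combination does better.

31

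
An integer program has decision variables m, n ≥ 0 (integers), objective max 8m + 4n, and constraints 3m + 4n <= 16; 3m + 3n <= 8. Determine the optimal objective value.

16

Relaxing integrality, the LP optimum is 21.33 at (m,n) = (2.67, 0), which is not an integer point.
(m,n)=(2,0): 3·2+4·0=6≤16, 3·2+3·0=6≤8, objective 16.
(m,n)=(1,1): 3·1+4·1=7≤16, 3·1+3·1=6≤8, objective 12.
(m,n)=(1,0): 3·1+4·0=3≤16, 3·1+3·0=3≤8, objective 8.
The best lattice point is (2,0), giving 16.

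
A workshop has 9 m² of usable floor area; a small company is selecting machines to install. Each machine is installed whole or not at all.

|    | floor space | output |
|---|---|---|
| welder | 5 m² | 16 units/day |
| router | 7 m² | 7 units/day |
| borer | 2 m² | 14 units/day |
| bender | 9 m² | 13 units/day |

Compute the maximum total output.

30

Take welder and borer: floor space 5 + 2 = 7 ≤ 9, output 16 + 14 = 30.
No other feasible combination does better.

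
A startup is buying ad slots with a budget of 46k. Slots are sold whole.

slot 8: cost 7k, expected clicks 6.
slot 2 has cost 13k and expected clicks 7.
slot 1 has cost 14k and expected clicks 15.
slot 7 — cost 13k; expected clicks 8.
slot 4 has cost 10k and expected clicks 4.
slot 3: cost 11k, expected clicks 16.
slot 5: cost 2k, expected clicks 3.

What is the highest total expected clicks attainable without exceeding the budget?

slot 8 + slot 1 + slot 7 + slot 3: cost 7 + 14 + 13 + 11 = 45 ≤ 46, expected clicks 6 + 15 + 8 + 16 = 45.
slot 8 + slot 1 + slot 4 + slot 3 + slot 5: cost 7 + 14 + 10 + 11 + 2 = 44 ≤ 46, expected clicks 6 + 15 + 4 + 16 + 3 = 44.
Best is slot 8, slot 1, slot 7, and slot 3 with total expected clicks 45.

45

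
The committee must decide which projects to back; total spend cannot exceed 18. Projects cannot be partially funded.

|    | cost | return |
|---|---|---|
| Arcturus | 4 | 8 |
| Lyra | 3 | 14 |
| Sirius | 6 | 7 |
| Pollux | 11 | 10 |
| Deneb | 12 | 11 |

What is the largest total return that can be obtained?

Treat it as a binary knapsack problem.
Allowing fractional choices, the relaxed optimum would be about 33.6, but projects are indivisible.
Lyra + Deneb: cost 3 + 12 = 15 ≤ 18, return 14 + 11 = 25.
Arcturus + Lyra + Sirius: cost 4 + 3 + 6 = 13 ≤ 18, return 8 + 14 + 7 = 29.
Arcturus + Lyra + Pollux: cost 4 + 3 + 11 = 18 ≤ 18, return 8 + 14 + 10 = 32.
Best is Arcturus, Lyra, and Pollux with total return 32.

32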